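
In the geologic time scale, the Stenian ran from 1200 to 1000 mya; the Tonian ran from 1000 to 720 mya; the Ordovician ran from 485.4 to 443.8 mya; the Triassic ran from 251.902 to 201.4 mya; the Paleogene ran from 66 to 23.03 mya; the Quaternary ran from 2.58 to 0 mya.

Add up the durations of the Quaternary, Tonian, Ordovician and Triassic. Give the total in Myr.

Duration is start − end for each: (2.58 − 0) + (1000 − 720) + (485.4 − 443.8) + (251.902 − 201.4).
That is 2.58 + 280 + 41.6 + 50.502, which totals 374.682 million years.

374.682 million years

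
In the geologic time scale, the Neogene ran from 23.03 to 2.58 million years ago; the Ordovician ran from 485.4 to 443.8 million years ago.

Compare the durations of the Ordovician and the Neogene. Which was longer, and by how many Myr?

Ordovician, by 21.15 million years

Ordovician: 485.4 − 443.8 = 41.6 Myr.
Neogene: 23.03 − 2.58 = 20.45 Myr.
Difference: 41.6 − 20.45 = 21.15 Myr, so the Ordovician was longer.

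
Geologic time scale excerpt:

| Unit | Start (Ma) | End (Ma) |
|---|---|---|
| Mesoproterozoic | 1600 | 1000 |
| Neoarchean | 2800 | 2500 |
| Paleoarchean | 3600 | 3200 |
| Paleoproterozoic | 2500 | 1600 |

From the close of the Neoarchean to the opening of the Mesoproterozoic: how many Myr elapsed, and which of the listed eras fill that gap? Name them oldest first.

900 million years; Paleoproterozoic

End of Neoarchean = 2500 Ma; start of Mesoproterozoic = 1600 Ma.
Gap = 2500 − 1600 = 900 Myr.
Eras wholly inside 2500–1600 Ma: Paleoproterozoic (2500–1600).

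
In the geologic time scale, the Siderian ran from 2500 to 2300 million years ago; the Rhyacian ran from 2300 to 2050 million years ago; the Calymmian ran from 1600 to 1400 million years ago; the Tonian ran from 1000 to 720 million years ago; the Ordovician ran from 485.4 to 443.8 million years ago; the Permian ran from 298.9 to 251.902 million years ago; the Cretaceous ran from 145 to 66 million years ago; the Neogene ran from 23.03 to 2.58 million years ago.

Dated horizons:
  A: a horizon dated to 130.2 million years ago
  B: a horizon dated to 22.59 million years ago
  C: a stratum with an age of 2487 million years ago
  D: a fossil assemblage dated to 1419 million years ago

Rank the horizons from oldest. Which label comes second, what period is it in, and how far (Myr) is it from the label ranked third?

Sorted oldest-first by Ma: C (2487), D (1419), A (130.2), B (22.59).
The second oldest is D at 1419 Ma, which lies in 1600–1400 Ma: the Calymmian.
The third oldest is A at 130.2 Ma; separation = |1419 − 130.2| = 1288.8 Myr.

D, in the Calymmian; 1288.8 million years to A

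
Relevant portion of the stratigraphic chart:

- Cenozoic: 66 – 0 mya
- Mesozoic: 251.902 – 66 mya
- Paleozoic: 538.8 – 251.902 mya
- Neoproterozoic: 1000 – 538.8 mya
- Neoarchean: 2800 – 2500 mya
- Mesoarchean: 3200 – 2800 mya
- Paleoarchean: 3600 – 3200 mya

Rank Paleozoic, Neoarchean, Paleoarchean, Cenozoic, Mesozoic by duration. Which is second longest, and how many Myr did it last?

Neoarchean, 300 million years

Start − end for each: Paleozoic 538.8 − 251.902 = 286.898; Neoarchean 2800 − 2500 = 300; Paleoarchean 3600 − 3200 = 400; Cenozoic 66 − 0 = 66; Mesozoic 251.902 − 66 = 185.902.
Ranking these from longest: Paleoarchean > Neoarchean > Paleozoic > Mesozoic > Cenozoic.
Position 2 in that ranking is Neoarchean, which lasted 300 Myr.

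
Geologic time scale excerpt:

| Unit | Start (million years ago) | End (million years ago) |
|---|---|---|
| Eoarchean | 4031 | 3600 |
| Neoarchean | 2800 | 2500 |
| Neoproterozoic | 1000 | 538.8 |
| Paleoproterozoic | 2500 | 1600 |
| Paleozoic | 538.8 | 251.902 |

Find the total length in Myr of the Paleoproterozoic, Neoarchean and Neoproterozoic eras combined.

Each duration: Paleoproterozoic = 900; Neoarchean = 300; Neoproterozoic = 461.2.
Sum: 900 + 300 + 461.2 = 1661.2 Myr.

1661.2 million years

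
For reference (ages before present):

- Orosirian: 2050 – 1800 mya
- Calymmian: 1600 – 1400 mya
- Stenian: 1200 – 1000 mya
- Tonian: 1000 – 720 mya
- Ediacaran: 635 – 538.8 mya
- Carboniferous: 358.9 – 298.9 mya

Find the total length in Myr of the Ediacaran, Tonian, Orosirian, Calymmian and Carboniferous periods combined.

886.2 million years

Each duration: Ediacaran = 96.2; Tonian = 280; Orosirian = 250; Calymmian = 200; Carboniferous = 60.
Sum: 96.2 + 280 + 250 + 200 + 60 = 886.2 Myr.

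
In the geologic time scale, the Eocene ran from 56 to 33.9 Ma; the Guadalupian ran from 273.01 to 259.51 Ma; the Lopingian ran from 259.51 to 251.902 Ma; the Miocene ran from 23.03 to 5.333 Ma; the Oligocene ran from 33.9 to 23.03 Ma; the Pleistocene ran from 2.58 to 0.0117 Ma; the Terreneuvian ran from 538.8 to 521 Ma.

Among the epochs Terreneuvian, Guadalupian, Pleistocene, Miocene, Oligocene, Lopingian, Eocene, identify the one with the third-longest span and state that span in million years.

Miocene, 17.697 million years

Durations: Terreneuvian 17.8; Guadalupian 13.5; Pleistocene 2.5683; Miocene 17.697; Oligocene 10.87; Lopingian 7.608; Eocene 22.1 Myr.
Sorted longest-first: Eocene (22.1), Terreneuvian (17.8), Miocene (17.697), Guadalupian (13.5), Oligocene (10.87), Lopingian (7.608), Pleistocene (2.5683).
The third longest is Miocene at 17.697 Myr.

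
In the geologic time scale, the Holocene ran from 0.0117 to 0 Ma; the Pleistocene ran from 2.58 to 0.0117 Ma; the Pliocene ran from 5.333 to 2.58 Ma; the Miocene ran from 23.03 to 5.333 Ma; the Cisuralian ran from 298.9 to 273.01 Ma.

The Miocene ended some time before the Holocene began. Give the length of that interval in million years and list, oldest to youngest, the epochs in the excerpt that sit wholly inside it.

5.3213 million years; Pliocene, Pleistocene

The Miocene closes at 5.333 Ma and the Holocene opens at 0.0117 Ma, so the interval is 5.333 − 0.0117 = 5.3213 Myr.
An epoch fits inside if it starts at or after 5.333 Ma and ends at or before 0.0117 Ma; oldest first that gives Pliocene, Pleistocene.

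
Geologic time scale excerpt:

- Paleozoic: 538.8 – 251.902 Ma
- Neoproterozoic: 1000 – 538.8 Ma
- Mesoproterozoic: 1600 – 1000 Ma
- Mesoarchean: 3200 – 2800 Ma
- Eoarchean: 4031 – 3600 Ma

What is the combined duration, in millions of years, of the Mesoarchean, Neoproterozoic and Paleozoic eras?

Duration is start − end for each: (3200 − 2800) + (1000 − 538.8) + (538.8 − 251.902).
That is 400 + 461.2 + 286.898, which totals 1148.098 million years.

1148.098 million years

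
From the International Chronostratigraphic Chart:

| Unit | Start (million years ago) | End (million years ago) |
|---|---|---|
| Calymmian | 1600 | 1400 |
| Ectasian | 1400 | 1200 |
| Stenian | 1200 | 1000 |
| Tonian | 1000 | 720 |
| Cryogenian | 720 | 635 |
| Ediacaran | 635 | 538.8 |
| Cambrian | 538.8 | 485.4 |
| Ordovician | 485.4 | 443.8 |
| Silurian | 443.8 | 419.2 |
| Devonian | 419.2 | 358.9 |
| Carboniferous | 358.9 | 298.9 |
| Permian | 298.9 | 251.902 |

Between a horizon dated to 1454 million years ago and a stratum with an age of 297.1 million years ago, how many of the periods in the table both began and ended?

10

The older date is 1454 Ma and the younger is 297.1 Ma.
Periods with start < 1454 and end > 297.1 Ma: Ectasian (1400–1200), Stenian (1200–1000), Tonian (1000–720), Cryogenian (720–635), Ediacaran (635–538.8), Cambrian (538.8–485.4), Ordovician (485.4–443.8), Silurian (443.8–419.2), Devonian (419.2–358.9), Carboniferous (358.9–298.9).
That is 10 complete periods.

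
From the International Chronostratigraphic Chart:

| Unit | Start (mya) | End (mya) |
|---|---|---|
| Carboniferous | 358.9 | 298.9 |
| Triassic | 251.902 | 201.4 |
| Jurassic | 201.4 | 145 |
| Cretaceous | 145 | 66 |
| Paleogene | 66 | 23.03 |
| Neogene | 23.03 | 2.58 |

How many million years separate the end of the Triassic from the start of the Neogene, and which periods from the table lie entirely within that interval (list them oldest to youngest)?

178.37 million years; Jurassic, Cretaceous, Paleogene

The Triassic closes at 201.4 Ma and the Neogene opens at 23.03 Ma, so the interval is 201.4 − 23.03 = 178.37 Myr.
A period fits inside if it starts at or after 201.4 Ma and ends at or before 23.03 Ma; oldest first that gives Jurassic, Cretaceous, Paleogene.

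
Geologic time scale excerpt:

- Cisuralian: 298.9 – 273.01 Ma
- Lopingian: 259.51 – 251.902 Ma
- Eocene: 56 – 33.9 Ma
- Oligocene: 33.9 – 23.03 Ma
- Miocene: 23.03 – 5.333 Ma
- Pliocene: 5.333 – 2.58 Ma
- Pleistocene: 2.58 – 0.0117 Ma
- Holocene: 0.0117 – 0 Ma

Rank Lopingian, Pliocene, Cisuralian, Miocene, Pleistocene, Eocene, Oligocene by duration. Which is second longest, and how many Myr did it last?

Durations: Lopingian 7.608; Pliocene 2.753; Cisuralian 25.89; Miocene 17.697; Pleistocene 2.5683; Eocene 22.1; Oligocene 10.87 Myr.
Sorted longest-first: Cisuralian (25.89), Eocene (22.1), Miocene (17.697), Oligocene (10.87), Lopingian (7.608), Pliocene (2.753), Pleistocene (2.5683).
The second longest is Eocene at 22.1 Myr.

Eocene, 22.1 million years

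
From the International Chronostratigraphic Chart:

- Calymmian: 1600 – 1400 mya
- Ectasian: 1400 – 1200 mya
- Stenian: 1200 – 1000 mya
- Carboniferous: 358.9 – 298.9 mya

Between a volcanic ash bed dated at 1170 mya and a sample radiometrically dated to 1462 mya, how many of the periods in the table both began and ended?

The older date is 1462 Ma and the younger is 1170 Ma.
Periods with start < 1462 and end > 1170 Ma: Ectasian (1400–1200).
That is 1 complete period.

1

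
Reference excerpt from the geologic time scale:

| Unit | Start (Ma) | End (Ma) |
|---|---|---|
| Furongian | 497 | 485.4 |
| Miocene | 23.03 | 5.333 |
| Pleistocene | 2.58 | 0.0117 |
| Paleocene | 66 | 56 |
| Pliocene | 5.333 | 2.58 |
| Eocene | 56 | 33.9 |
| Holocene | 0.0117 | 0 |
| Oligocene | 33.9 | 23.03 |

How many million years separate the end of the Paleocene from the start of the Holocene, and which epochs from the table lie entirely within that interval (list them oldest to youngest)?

55.9883 million years; Eocene, Oligocene, Miocene, Pliocene, Pleistocene

The Paleocene closes at 56 Ma and the Holocene opens at 0.0117 Ma, so the interval is 56 − 0.0117 = 55.9883 Myr.
An epoch fits inside if it starts at or after 56 Ma and ends at or before 0.0117 Ma; oldest first that gives Eocene, Oligocene, Miocene, Pliocene, Pleistocene.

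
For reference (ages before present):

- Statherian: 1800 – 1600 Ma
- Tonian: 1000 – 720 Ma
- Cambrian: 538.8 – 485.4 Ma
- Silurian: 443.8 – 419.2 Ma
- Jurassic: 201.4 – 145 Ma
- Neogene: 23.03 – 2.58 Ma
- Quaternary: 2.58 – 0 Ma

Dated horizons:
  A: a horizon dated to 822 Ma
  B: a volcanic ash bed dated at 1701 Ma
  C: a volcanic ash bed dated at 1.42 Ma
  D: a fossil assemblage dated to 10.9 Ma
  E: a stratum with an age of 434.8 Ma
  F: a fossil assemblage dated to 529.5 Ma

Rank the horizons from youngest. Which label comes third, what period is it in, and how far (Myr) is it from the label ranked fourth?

Sorted youngest-first by Ma: C (1.42), D (10.9), E (434.8), F (529.5), A (822), B (1701).
The third youngest is E at 434.8 Ma, which lies in 443.8–419.2 Ma: the Silurian.
The fourth youngest is F at 529.5 Ma; separation = |434.8 − 529.5| = 94.7 Myr.

E, in the Silurian; 94.7 million years to F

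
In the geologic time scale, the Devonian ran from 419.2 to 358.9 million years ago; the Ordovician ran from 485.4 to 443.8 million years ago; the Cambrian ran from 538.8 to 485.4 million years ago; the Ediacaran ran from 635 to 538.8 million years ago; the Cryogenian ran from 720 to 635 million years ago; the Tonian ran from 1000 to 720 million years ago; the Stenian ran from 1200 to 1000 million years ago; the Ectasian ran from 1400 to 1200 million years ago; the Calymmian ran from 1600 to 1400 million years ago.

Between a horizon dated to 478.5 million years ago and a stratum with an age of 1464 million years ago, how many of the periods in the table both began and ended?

6

The older date is 1464 Ma and the younger is 478.5 Ma.
Periods with start < 1464 and end > 478.5 Ma: Ectasian (1400–1200), Stenian (1200–1000), Tonian (1000–720), Cryogenian (720–635), Ediacaran (635–538.8), Cambrian (538.8–485.4).
That is 6 complete periods.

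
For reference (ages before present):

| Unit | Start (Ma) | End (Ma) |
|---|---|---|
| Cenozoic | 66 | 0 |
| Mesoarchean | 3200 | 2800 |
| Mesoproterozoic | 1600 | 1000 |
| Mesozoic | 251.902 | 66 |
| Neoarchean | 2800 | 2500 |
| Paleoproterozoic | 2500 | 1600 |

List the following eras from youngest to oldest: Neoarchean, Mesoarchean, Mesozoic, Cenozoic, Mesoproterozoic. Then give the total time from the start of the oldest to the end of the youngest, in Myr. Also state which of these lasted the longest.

Start ages (Ma): Mesoarchean 3200, Neoarchean 2800, Mesoproterozoic 1600, Mesozoic 251.902, Cenozoic 66.
Ordered youngest to oldest: Cenozoic, Mesozoic, Mesoproterozoic, Neoarchean, Mesoarchean.
Span = 3200 − 0 = 3200 Myr.
Durations: Cenozoic 66, Mesozoic 185.902, Mesoarchean 400, Neoarchean 300, Mesoproterozoic 600 → longest is Mesoproterozoic (600 Myr).

Cenozoic, Mesozoic, Mesoproterozoic, Neoarchean, Mesoarchean; total span 3200 Myr; longest is Mesoproterozoic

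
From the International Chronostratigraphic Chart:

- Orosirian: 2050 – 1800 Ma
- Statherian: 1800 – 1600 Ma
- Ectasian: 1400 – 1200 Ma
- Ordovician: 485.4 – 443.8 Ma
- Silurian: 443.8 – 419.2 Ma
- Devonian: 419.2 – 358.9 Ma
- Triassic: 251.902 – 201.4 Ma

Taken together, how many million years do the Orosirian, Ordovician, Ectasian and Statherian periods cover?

691.6 million years

Each duration: Orosirian = 250; Ordovician = 41.6; Ectasian = 200; Statherian = 200.
Sum: 250 + 41.6 + 200 + 200 = 691.6 Myr.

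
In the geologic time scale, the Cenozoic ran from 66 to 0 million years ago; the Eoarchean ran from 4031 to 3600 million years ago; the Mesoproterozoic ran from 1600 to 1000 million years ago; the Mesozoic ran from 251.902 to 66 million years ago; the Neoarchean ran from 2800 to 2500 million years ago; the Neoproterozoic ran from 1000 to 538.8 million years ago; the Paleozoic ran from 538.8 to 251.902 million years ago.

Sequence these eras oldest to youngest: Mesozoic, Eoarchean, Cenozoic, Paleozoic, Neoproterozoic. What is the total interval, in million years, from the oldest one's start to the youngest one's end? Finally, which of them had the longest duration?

Eoarchean → Neoproterozoic → Paleozoic → Mesozoic → Cenozoic; total span 4031 Myr; longest is Neoproterozoic

From the excerpt: Mesozoic 251.902–66; Eoarchean 4031–3600; Cenozoic 66–0; Paleozoic 538.8–251.902; Neoproterozoic 1000–538.8 (Ma).
Larger Ma is earlier, so the oldest is Eoarchean and the youngest is Cenozoic; oldest to youngest: Eoarchean, Neoproterozoic, Paleozoic, Mesozoic, Cenozoic.
Oldest start 4031 minus youngest end 0 gives 4031 Myr overall.
Individual lengths (start − end): Paleozoic 286.898; Cenozoic 66; Eoarchean 431; Neoproterozoic 461.2; Mesozoic 185.902. The largest is Neoproterozoic at 461.2 Myr.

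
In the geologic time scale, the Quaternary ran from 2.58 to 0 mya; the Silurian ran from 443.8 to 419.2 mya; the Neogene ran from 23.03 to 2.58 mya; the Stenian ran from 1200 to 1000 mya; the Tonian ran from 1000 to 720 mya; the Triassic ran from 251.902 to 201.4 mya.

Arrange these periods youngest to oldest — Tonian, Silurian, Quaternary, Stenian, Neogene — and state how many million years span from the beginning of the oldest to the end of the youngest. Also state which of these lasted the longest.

Quaternary, Neogene, Silurian, Tonian, Stenian; total span 1200 Myr; longest is Tonian

Start ages (Ma): Stenian 1200, Tonian 1000, Silurian 443.8, Neogene 23.03, Quaternary 2.58.
Ordered youngest to oldest: Quaternary, Neogene, Silurian, Tonian, Stenian.
Span = 1200 − 0 = 1200 Myr.
Durations: Tonian 280, Neogene 20.45, Stenian 200, Silurian 24.6, Quaternary 2.58 → longest is Tonian (280 Myr).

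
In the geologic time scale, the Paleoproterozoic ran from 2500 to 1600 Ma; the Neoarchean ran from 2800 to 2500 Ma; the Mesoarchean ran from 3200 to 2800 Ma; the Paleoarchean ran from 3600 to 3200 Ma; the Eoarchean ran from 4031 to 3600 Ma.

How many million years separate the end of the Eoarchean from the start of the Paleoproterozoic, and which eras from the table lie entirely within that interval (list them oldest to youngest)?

End of Eoarchean = 3600 Ma; start of Paleoproterozoic = 2500 Ma.
Gap = 3600 − 2500 = 1100 Myr.
Eras wholly inside 3600–2500 Ma: Paleoarchean (3600–3200), Mesoarchean (3200–2800), Neoarchean (2800–2500).

1100 million years; Paleoarchean, Mesoarchean, Neoarchean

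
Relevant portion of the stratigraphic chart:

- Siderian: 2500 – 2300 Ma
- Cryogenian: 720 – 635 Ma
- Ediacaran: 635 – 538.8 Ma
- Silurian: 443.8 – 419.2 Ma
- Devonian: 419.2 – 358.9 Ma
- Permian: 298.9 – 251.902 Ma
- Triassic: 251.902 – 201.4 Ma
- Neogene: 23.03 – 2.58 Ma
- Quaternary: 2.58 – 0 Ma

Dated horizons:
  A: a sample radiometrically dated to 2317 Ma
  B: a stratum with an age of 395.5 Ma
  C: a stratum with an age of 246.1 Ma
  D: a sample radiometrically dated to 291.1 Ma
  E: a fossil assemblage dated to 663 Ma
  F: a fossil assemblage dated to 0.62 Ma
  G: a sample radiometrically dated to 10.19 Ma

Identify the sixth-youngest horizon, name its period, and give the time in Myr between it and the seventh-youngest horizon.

E, in the Cryogenian; 1654 million years to A

Sorted youngest-first by Ma: F (0.62), G (10.19), C (246.1), D (291.1), B (395.5), E (663), A (2317).
The sixth youngest is E at 663 Ma, which lies in 720–635 Ma: the Cryogenian.
The seventh youngest is A at 2317 Ma; separation = |663 − 2317| = 1654 Myr.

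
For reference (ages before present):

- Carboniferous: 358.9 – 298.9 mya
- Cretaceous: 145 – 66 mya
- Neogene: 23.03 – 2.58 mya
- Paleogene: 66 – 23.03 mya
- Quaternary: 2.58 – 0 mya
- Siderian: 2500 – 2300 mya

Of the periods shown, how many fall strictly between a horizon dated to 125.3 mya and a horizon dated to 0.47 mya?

The older date is 125.3 Ma and the younger is 0.47 Ma.
Periods with start < 125.3 and end > 0.47 Ma: Paleogene (66–23.03), Neogene (23.03–2.58).
That is 2 complete periods.

2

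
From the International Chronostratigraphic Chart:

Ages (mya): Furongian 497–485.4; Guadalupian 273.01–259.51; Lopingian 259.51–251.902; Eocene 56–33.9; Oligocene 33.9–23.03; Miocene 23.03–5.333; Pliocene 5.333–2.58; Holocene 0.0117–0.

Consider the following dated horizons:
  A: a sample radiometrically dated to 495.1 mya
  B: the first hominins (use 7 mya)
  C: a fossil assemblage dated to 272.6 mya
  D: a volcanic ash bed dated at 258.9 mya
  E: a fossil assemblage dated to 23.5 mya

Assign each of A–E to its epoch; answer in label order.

Match each age against the start–end ranges in the excerpt: A = 495.1 Ma → Furongian (497–485.4); B = 7 Ma → Miocene (23.03–5.333); C = 272.6 Ma → Guadalupian (273.01–259.51); D = 258.9 Ma → Lopingian (259.51–251.902); E = 23.5 Ma → Oligocene (33.9–23.03).

A — Furongian; B — Miocene; C — Guadalupian; D — Lopingian; E — Oligocene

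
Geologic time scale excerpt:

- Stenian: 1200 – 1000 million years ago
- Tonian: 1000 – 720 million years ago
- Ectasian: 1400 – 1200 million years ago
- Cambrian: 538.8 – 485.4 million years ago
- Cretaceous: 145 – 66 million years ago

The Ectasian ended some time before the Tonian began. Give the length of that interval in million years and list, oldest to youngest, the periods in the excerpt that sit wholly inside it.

End of Ectasian = 1200 Ma; start of Tonian = 1000 Ma.
Gap = 1200 − 1000 = 200 Myr.
Periods wholly inside 1200–1000 Ma: Stenian (1200–1000).

200 million years; Stenian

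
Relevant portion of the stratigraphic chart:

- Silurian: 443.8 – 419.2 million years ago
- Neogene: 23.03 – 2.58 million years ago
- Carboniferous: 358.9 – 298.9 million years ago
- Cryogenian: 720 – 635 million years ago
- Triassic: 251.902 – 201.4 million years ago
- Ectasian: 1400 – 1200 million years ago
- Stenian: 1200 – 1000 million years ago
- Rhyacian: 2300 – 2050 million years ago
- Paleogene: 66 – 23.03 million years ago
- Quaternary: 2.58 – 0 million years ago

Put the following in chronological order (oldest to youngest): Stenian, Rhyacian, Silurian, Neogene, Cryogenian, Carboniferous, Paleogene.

Read off each span (Ma): Stenian 1200–1000; Rhyacian 2300–2050; Silurian 443.8–419.2; Neogene 23.03–2.58; Cryogenian 720–635; Carboniferous 358.9–298.9; Paleogene 66–23.03.
Larger Ma is older, so oldest→youngest is Rhyacian, Stenian, Cryogenian, Silurian, Carboniferous, Paleogene, Neogene.

Rhyacian, Stenian, Cryogenian, Silurian, Carboniferous, Paleogene, Neogene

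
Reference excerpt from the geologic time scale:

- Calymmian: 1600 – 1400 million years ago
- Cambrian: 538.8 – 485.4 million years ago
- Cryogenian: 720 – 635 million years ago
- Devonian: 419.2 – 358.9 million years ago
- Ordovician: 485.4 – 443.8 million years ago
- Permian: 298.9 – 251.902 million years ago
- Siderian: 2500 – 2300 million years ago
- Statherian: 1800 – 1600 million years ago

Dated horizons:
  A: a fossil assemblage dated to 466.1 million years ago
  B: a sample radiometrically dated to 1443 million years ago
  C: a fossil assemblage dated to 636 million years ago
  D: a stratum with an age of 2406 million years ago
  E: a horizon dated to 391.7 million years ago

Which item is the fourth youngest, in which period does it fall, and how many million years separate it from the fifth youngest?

Smaller Ma means younger, so youngest first: E 391.7 < A 466.1 < C 636 < B 1443 < D 2406.
Counting 4 along gives B (1443 Ma); the excerpt puts that inside the Calymmian, 1600–1400 Ma.
Next in line is D (2406 Ma), and 2406 − 1443 = 963 Myr.

B, in the Calymmian; 963 million years to D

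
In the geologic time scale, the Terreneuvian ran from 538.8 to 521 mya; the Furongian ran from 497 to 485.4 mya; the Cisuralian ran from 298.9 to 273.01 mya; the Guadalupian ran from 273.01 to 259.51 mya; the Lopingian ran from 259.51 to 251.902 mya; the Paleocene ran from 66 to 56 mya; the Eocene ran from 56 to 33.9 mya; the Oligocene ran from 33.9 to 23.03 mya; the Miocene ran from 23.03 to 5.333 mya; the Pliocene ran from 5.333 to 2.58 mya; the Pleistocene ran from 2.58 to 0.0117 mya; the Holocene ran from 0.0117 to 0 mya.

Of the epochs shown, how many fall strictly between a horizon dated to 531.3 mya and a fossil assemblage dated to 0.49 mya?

531.3 Ma sits inside the Terreneuvian (538.8–521) and 0.49 Ma inside the Pleistocene (2.58–0.0117); neither of those is wholly between the two dates.
The listed epochs lying completely between them are Furongian, Cisuralian, Guadalupian, Lopingian, Paleocene, Eocene, Oligocene, Miocene, Pliocene — 9 in all.

9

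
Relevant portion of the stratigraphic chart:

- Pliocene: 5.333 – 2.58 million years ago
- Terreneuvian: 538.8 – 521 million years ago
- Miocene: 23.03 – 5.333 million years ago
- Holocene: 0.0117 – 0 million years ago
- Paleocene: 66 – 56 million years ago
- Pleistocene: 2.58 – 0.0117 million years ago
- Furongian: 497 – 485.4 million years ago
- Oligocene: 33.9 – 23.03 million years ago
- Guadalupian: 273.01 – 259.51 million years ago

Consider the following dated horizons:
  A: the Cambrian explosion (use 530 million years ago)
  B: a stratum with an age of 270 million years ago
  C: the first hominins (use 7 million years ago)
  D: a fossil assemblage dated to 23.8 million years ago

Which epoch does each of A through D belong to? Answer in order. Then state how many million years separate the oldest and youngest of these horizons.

A: 530 Ma lies in 538.8–521 Ma, so Terreneuvian.
B: 270 Ma lies in 273.01–259.51 Ma, so Guadalupian.
C: 7 Ma lies in 23.03–5.333 Ma, so Miocene.
D: 23.8 Ma lies in 33.9–23.03 Ma, so Oligocene.
Oldest = 530 Ma, youngest = 7 Ma → span 523 Myr.

A — Terreneuvian; B — Guadalupian; C — Miocene; D — Oligocene; span 523 million years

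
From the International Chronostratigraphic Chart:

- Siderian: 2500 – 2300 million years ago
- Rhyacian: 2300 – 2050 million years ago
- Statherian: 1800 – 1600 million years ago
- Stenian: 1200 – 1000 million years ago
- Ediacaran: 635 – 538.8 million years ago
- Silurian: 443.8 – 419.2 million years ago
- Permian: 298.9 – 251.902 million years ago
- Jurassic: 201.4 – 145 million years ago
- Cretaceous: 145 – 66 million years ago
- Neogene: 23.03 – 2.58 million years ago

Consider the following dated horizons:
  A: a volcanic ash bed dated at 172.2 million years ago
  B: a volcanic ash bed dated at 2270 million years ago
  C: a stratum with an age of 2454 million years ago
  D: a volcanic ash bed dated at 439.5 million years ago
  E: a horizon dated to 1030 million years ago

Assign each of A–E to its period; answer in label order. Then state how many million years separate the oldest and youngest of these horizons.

A — Jurassic; B — Rhyacian; C — Siderian; D — Silurian; E — Stenian; span 2281.8 million years

A: 172.2 Ma lies in 201.4–145 Ma, so Jurassic.
B: 2270 Ma lies in 2300–2050 Ma, so Rhyacian.
C: 2454 Ma lies in 2500–2300 Ma, so Siderian.
D: 439.5 Ma lies in 443.8–419.2 Ma, so Silurian.
E: 1030 Ma lies in 1200–1000 Ma, so Stenian.
Oldest = 2454 Ma, youngest = 172.2 Ma → span 2281.8 Myr.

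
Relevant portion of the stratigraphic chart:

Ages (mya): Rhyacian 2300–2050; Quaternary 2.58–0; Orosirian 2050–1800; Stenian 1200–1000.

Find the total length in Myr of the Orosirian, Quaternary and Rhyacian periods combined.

Each duration: Orosirian = 250; Quaternary = 2.58; Rhyacian = 250.
Sum: 250 + 2.58 + 250 = 502.58 Myr.

502.58 million years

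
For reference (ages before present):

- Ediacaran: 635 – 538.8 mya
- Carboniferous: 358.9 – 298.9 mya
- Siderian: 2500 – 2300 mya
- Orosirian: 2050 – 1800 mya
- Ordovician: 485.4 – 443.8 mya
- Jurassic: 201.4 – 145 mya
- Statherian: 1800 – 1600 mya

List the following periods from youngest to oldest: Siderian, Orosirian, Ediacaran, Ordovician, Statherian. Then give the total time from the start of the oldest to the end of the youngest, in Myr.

Start ages (Ma): Siderian 2500, Orosirian 2050, Statherian 1800, Ediacaran 635, Ordovician 485.4.
Ordered youngest to oldest: Ordovician, Ediacaran, Statherian, Orosirian, Siderian.
Span = 2500 − 443.8 = 2056.2 Myr.

Ordovician, Ediacaran, Statherian, Orosirian, Siderian; total span 2056.2 Myr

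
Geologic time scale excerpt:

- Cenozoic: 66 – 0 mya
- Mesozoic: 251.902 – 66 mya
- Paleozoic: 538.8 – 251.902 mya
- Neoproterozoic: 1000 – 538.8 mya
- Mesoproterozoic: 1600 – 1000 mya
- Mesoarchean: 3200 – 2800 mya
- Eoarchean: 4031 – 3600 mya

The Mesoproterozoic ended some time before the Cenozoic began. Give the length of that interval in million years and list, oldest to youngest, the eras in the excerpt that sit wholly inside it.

The Mesoproterozoic closes at 1000 Ma and the Cenozoic opens at 66 Ma, so the interval is 1000 − 66 = 934 Myr.
An era fits inside if it starts at or after 1000 Ma and ends at or before 66 Ma; oldest first that gives Neoproterozoic, Paleozoic, Mesozoic.

934 million years; Neoproterozoic, Paleozoic, Mesozoic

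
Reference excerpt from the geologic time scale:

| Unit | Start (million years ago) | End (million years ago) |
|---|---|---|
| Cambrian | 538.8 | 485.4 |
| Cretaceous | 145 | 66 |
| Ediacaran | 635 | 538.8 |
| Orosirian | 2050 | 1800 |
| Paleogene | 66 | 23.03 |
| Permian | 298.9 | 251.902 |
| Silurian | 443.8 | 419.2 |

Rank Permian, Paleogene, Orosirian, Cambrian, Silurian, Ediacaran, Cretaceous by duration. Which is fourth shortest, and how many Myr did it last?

Durations: Permian 46.998; Paleogene 42.97; Orosirian 250; Cambrian 53.4; Silurian 24.6; Ediacaran 96.2; Cretaceous 79 Myr.
Sorted shortest-first: Silurian (24.6), Paleogene (42.97), Permian (46.998), Cambrian (53.4), Cretaceous (79), Ediacaran (96.2), Orosirian (250).
The fourth shortest is Cambrian at 53.4 Myr.

Cambrian, 53.4 million years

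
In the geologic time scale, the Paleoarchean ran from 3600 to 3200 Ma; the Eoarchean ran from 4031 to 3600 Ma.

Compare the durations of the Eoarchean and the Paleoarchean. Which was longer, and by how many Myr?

Eoarchean: 4031 − 3600 = 431 Myr.
Paleoarchean: 3600 − 3200 = 400 Myr.
Difference: 431 − 400 = 31 Myr, so the Eoarchean was longer.

Eoarchean, by 31 million years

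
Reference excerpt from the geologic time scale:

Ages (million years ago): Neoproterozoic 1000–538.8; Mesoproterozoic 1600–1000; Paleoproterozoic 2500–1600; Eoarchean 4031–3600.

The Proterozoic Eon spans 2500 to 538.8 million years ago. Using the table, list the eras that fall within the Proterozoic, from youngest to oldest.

Neoproterozoic, Mesoproterozoic, Paleoproterozoic

Eras with both bounds inside 2500–538.8 Ma: Neoproterozoic (1000–538.8), Mesoproterozoic (1600–1000), Paleoproterozoic (2500–1600).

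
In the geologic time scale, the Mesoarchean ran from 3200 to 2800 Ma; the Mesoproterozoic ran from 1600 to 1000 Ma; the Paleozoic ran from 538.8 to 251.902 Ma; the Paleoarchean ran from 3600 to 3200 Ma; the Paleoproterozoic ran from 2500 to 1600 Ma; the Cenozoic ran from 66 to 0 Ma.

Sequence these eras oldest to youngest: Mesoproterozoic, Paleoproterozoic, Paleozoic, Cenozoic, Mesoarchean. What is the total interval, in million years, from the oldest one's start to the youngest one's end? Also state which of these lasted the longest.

From the excerpt: Mesoproterozoic 1600–1000; Paleoproterozoic 2500–1600; Paleozoic 538.8–251.902; Cenozoic 66–0; Mesoarchean 3200–2800 (Ma).
Larger Ma is earlier, so the oldest is Mesoarchean and the youngest is Cenozoic; oldest to youngest: Mesoarchean, Paleoproterozoic, Mesoproterozoic, Paleozoic, Cenozoic.
Oldest start 3200 minus youngest end 0 gives 3200 Myr overall.
Individual lengths (start − end): Cenozoic 66; Mesoproterozoic 600; Mesoarchean 400; Paleoproterozoic 900; Paleozoic 286.898. The largest is Paleoproterozoic at 900 Myr.

Mesoarchean, Paleoproterozoic, Mesoproterozoic, Paleozoic, Cenozoic; total span 3200 Myr; longest is Paleoproterozoic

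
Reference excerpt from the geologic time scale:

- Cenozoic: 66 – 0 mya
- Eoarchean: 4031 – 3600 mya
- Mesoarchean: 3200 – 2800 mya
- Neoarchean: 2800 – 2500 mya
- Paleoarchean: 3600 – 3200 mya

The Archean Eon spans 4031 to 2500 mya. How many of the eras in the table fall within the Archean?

Eras inside 4031–2500 Ma: Eoarchean, Paleoarchean, Mesoarchean, Neoarchean — 4 in total.

4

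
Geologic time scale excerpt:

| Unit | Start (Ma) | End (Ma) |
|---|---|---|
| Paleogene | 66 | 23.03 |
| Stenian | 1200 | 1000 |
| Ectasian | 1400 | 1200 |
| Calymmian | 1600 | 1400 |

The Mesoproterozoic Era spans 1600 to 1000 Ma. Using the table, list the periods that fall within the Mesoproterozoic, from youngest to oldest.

Stenian, Ectasian, Calymmian

Periods with both bounds inside 1600–1000 Ma: Stenian (1200–1000), Ectasian (1400–1200), Calymmian (1600–1400).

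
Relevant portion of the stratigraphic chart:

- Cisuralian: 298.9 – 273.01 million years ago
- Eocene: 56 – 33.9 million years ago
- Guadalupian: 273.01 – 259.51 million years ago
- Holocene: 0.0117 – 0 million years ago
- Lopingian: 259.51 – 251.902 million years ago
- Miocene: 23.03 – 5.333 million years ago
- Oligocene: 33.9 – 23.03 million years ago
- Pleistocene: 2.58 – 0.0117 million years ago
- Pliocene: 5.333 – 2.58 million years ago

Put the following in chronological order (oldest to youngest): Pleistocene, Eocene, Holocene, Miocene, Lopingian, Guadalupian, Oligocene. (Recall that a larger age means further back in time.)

Guadalupian → Lopingian → Eocene → Oligocene → Miocene → Pleistocene → Holocene

Read off each span (Ma): Pleistocene 2.58–0.0117; Eocene 56–33.9; Holocene 0.0117–0; Miocene 23.03–5.333; Lopingian 259.51–251.902; Guadalupian 273.01–259.51; Oligocene 33.9–23.03.
Larger Ma is older, so oldest→youngest is Guadalupian, Lopingian, Eocene, Oligocene, Miocene, Pleistocene, Holocene.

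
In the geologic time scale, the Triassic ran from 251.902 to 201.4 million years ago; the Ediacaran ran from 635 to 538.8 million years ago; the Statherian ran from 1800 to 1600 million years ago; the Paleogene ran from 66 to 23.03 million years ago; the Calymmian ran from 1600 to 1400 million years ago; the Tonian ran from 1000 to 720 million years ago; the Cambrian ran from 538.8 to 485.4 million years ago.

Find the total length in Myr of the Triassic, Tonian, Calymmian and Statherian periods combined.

Each duration: Triassic = 50.502; Tonian = 280; Calymmian = 200; Statherian = 200.
Sum: 50.502 + 280 + 200 + 200 = 730.502 Myr.

730.502 million years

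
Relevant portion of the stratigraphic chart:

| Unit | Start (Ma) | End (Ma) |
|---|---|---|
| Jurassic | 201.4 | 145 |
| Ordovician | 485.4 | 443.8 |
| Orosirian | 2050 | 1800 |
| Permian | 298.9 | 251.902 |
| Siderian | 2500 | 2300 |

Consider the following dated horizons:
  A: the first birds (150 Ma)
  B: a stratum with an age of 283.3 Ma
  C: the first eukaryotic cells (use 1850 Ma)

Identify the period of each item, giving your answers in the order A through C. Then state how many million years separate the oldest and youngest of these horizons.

A: 150 Ma lies in 201.4–145 Ma, so Jurassic.
B: 283.3 Ma lies in 298.9–251.902 Ma, so Permian.
C: 1850 Ma lies in 2050–1800 Ma, so Orosirian.
Oldest = 1850 Ma, youngest = 150 Ma → span 1700 Myr.

A — Jurassic; B — Permian; C — Orosirian; span 1700 million years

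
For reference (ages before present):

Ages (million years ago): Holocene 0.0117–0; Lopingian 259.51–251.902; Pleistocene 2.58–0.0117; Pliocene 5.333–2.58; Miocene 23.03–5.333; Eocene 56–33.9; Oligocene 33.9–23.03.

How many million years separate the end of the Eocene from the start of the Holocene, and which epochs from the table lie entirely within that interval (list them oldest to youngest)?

33.8883 million years; Oligocene, Miocene, Pliocene, Pleistocene

End of Eocene = 33.9 Ma; start of Holocene = 0.0117 Ma.
Gap = 33.9 − 0.0117 = 33.8883 Myr.
Epochs wholly inside 33.9–0.0117 Ma: Oligocene (33.9–23.03), Miocene (23.03–5.333), Pliocene (5.333–2.58), Pleistocene (2.58–0.0117).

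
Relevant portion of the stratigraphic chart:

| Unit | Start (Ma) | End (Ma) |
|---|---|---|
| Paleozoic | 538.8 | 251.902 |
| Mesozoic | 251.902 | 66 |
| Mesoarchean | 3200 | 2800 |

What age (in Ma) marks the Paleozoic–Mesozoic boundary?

The Paleozoic ends and the Mesozoic begins at 251.902 Ma.

251.902 Ma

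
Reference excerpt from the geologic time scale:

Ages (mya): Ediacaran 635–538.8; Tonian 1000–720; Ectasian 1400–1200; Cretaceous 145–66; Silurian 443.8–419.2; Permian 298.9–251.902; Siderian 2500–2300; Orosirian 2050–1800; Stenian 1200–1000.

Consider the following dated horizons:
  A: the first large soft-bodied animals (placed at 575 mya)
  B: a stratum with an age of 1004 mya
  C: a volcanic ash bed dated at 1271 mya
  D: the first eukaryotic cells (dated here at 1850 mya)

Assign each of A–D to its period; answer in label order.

Match each age against the start–end ranges in the excerpt: A = 575 Ma → Ediacaran (635–538.8); B = 1004 Ma → Stenian (1200–1000); C = 1271 Ma → Ectasian (1400–1200); D = 1850 Ma → Orosirian (2050–1800).

A — Ediacaran; B — Stenian; C — Ectasian; D — Orosirian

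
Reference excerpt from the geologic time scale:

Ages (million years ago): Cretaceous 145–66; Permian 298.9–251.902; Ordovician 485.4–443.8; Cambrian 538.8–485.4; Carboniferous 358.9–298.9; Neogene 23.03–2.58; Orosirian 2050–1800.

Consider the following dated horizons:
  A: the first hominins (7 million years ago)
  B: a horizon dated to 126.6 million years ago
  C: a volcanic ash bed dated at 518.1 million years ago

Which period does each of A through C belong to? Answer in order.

A — Neogene; B — Cretaceous; C — Cambrian

Match each age against the start–end ranges in the excerpt: A = 7 Ma → Neogene (23.03–2.58); B = 126.6 Ma → Cretaceous (145–66); C = 518.1 Ma → Cambrian (538.8–485.4).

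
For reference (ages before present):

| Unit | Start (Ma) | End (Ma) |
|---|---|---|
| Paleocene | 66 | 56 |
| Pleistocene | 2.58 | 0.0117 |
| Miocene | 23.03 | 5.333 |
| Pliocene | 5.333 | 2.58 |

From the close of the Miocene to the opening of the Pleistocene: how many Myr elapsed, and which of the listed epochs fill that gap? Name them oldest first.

2.753 million years; Pliocene

The Miocene closes at 5.333 Ma and the Pleistocene opens at 2.58 Ma, so the interval is 5.333 − 2.58 = 2.753 Myr.
An epoch fits inside if it starts at or after 5.333 Ma and ends at or before 2.58 Ma; oldest first that gives Pliocene.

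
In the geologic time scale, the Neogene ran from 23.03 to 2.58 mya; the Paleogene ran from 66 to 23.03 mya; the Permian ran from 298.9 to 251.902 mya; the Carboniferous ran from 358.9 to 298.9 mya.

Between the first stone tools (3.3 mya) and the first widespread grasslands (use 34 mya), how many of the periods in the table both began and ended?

Checking each listed span, none has both start < 34 Ma and end > 3.3 Ma — every period straddles one of the two dates or lies outside them — so the count is 0.

0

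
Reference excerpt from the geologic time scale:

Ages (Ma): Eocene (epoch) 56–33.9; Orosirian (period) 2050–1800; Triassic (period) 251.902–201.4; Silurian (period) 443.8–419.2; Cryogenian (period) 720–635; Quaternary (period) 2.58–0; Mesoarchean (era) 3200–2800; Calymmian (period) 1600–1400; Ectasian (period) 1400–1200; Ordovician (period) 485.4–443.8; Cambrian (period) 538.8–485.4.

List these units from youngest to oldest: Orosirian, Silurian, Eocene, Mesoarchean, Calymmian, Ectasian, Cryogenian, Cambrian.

Read off each span (Ma): Orosirian 2050–1800; Silurian 443.8–419.2; Eocene 56–33.9; Mesoarchean 3200–2800; Calymmian 1600–1400; Ectasian 1400–1200; Cryogenian 720–635; Cambrian 538.8–485.4.
Larger Ma is older, so oldest→youngest is Mesoarchean, Orosirian, Calymmian, Ectasian, Cryogenian, Cambrian, Silurian, Eocene; reverse it for youngest→oldest.

Eocene → Silurian → Cambrian → Cryogenian → Ectasian → Calymmian → Orosirian → Mesoarchean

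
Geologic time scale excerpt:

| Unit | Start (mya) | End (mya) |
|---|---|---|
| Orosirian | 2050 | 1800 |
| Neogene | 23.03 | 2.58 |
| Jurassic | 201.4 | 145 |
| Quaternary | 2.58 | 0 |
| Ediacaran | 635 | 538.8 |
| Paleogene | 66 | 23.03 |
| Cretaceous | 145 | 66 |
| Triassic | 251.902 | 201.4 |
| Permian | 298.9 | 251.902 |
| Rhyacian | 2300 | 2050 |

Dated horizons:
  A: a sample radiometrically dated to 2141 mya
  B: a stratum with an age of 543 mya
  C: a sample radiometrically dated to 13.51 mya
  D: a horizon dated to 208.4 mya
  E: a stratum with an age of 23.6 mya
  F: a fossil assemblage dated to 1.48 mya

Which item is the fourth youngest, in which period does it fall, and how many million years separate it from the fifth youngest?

Sorted youngest-first by Ma: F (1.48), C (13.51), E (23.6), D (208.4), B (543), A (2141).
The fourth youngest is D at 208.4 Ma, which lies in 251.902–201.4 Ma: the Triassic.
The fifth youngest is B at 543 Ma; separation = |208.4 − 543| = 334.6 Myr.

D, in the Triassic; 334.6 million years to B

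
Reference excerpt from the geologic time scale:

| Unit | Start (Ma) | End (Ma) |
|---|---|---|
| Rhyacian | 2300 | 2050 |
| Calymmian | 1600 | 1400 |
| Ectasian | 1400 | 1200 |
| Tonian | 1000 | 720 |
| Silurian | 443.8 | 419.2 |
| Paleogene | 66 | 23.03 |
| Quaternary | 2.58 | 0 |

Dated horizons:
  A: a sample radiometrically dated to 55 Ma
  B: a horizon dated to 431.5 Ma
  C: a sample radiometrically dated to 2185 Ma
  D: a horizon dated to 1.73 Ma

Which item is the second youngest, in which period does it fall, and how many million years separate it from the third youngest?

Smaller Ma means younger, so youngest first: D 1.73 < A 55 < B 431.5 < C 2185.
Counting 2 along gives A (55 Ma); the excerpt puts that inside the Paleogene, 66–23.03 Ma.
Next in line is B (431.5 Ma), and 431.5 − 55 = 376.5 Myr.

A, in the Paleogene; 376.5 million years to B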